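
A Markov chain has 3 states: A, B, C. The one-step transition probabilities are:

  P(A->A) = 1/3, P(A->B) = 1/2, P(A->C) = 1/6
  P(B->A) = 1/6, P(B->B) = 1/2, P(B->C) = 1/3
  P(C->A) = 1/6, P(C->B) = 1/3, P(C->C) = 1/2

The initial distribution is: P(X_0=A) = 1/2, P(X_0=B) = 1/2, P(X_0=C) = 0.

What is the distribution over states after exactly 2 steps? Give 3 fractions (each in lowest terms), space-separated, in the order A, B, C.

Answer: 5/24 11/24 1/3

Derivation:
Propagating the distribution step by step (d_{t+1} = d_t * P):
d_0 = (A=1/2, B=1/2, C=0)
  d_1[A] = 1/2*1/3 + 1/2*1/6 + 0*1/6 = 1/4
  d_1[B] = 1/2*1/2 + 1/2*1/2 + 0*1/3 = 1/2
  d_1[C] = 1/2*1/6 + 1/2*1/3 + 0*1/2 = 1/4
d_1 = (A=1/4, B=1/2, C=1/4)
  d_2[A] = 1/4*1/3 + 1/2*1/6 + 1/4*1/6 = 5/24
  d_2[B] = 1/4*1/2 + 1/2*1/2 + 1/4*1/3 = 11/24
  d_2[C] = 1/4*1/6 + 1/2*1/3 + 1/4*1/2 = 1/3
d_2 = (A=5/24, B=11/24, C=1/3)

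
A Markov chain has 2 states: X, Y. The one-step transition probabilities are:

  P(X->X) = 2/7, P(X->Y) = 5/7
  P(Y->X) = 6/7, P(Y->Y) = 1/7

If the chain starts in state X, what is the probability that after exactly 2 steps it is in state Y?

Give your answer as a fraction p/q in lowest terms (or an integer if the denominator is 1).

Answer: 15/49

Derivation:
Computing P^2 by repeated multiplication:
P^1 =
  X: [2/7, 5/7]
  Y: [6/7, 1/7]
P^2 =
  X: [34/49, 15/49]
  Y: [18/49, 31/49]

(P^2)[X -> Y] = 15/49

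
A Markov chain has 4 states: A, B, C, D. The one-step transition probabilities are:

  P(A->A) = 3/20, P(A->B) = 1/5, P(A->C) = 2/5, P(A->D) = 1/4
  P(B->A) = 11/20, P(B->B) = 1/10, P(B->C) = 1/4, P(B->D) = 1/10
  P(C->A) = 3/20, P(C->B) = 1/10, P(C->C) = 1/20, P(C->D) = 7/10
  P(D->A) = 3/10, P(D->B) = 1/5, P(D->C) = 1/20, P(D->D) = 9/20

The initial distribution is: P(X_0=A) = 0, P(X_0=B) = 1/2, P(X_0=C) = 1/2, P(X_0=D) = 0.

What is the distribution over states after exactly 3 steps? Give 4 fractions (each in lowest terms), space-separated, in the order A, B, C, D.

Propagating the distribution step by step (d_{t+1} = d_t * P):
d_0 = (A=0, B=1/2, C=1/2, D=0)
  d_1[A] = 0*3/20 + 1/2*11/20 + 1/2*3/20 + 0*3/10 = 7/20
  d_1[B] = 0*1/5 + 1/2*1/10 + 1/2*1/10 + 0*1/5 = 1/10
  d_1[C] = 0*2/5 + 1/2*1/4 + 1/2*1/20 + 0*1/20 = 3/20
  d_1[D] = 0*1/4 + 1/2*1/10 + 1/2*7/10 + 0*9/20 = 2/5
d_1 = (A=7/20, B=1/10, C=3/20, D=2/5)
  d_2[A] = 7/20*3/20 + 1/10*11/20 + 3/20*3/20 + 2/5*3/10 = 1/4
  d_2[B] = 7/20*1/5 + 1/10*1/10 + 3/20*1/10 + 2/5*1/5 = 7/40
  d_2[C] = 7/20*2/5 + 1/10*1/4 + 3/20*1/20 + 2/5*1/20 = 77/400
  d_2[D] = 7/20*1/4 + 1/10*1/10 + 3/20*7/10 + 2/5*9/20 = 153/400
d_2 = (A=1/4, B=7/40, C=77/400, D=153/400)
  d_3[A] = 1/4*3/20 + 7/40*11/20 + 77/400*3/20 + 153/400*3/10 = 2219/8000
  d_3[B] = 1/4*1/5 + 7/40*1/10 + 77/400*1/10 + 153/400*1/5 = 653/4000
  d_3[C] = 1/4*2/5 + 7/40*1/4 + 77/400*1/20 + 153/400*1/20 = 69/400
  d_3[D] = 1/4*1/4 + 7/40*1/10 + 77/400*7/10 + 153/400*9/20 = 619/1600
d_3 = (A=2219/8000, B=653/4000, C=69/400, D=619/1600)

Answer: 2219/8000 653/4000 69/400 619/1600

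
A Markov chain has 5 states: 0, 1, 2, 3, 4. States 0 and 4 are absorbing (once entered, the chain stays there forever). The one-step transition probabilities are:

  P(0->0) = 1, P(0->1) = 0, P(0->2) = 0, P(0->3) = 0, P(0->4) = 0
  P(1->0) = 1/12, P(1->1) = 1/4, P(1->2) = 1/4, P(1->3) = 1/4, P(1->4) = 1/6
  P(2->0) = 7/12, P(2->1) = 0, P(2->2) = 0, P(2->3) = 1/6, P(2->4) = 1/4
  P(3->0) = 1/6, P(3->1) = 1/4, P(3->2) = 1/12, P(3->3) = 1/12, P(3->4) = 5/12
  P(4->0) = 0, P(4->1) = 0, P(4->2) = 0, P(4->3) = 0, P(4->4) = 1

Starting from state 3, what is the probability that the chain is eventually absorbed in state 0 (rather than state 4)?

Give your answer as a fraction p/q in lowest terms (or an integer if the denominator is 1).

Let a_i = P(absorbed in 0 | start in state i).
Boundary conditions: a_0 = 1, a_4 = 0.
For each transient state i, a_i = sum_j P(i->j) * a_j:
  a_1 = 1/12*a_0 + 1/4*a_1 + 1/4*a_2 + 1/4*a_3 + 1/6*a_4
  a_2 = 7/12*a_0 + 0*a_1 + 0*a_2 + 1/6*a_3 + 1/4*a_4
  a_3 = 1/6*a_0 + 1/4*a_1 + 1/12*a_2 + 1/12*a_3 + 5/12*a_4

Substituting a_0 = 1 and a_4 = 0, rearrange to (I - Q) a = r where r[i] = P(i -> 0):
  [3/4, -1/4, -1/4] . (a_1, a_2, a_3) = 1/12
  [0, 1, -1/6] . (a_1, a_2, a_3) = 7/12
  [-1/4, -1/12, 11/12] . (a_1, a_2, a_3) = 1/6

Solving yields:
  a_1 = 233/522
  a_2 = 56/87
  a_3 = 21/58

Starting state is 3, so the absorption probability is a_3 = 21/58.

Answer: 21/58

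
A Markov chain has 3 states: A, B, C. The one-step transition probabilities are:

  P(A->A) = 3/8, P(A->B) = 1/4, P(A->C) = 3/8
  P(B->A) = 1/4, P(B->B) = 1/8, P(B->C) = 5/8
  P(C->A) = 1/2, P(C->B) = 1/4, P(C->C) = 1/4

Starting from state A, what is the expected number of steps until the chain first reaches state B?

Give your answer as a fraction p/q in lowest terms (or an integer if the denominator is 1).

Let h_i = expected steps to first reach B from state i.
Boundary: h_B = 0.
First-step equations for the other states:
  h_A = 1 + 3/8*h_A + 1/4*h_B + 3/8*h_C
  h_C = 1 + 1/2*h_A + 1/4*h_B + 1/4*h_C

Substituting h_B = 0 and rearranging gives the linear system (I - Q) h = 1:
  [5/8, -3/8] . (h_A, h_C) = 1
  [-1/2, 3/4] . (h_A, h_C) = 1

Solving yields:
  h_A = 4
  h_C = 4

Starting state is A, so the expected hitting time is h_A = 4.

Answer: 4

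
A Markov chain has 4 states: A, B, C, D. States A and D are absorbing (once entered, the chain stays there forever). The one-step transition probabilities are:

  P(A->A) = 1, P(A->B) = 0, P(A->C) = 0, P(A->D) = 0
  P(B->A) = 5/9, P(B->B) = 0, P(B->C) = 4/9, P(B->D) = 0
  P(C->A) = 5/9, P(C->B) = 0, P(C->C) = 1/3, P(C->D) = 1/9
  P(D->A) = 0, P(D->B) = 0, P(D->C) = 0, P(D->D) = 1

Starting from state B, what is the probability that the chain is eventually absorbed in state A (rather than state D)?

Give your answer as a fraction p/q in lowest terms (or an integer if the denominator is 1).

Answer: 25/27

Derivation:
Let a_i = P(absorbed in A | start in state i).
Boundary conditions: a_A = 1, a_D = 0.
For each transient state i, a_i = sum_j P(i->j) * a_j:
  a_B = 5/9*a_A + 0*a_B + 4/9*a_C + 0*a_D
  a_C = 5/9*a_A + 0*a_B + 1/3*a_C + 1/9*a_D

Substituting a_A = 1 and a_D = 0, rearrange to (I - Q) a = r where r[i] = P(i -> A):
  [1, -4/9] . (a_B, a_C) = 5/9
  [0, 2/3] . (a_B, a_C) = 5/9

Solving yields:
  a_B = 25/27
  a_C = 5/6

Starting state is B, so the absorption probability is a_B = 25/27.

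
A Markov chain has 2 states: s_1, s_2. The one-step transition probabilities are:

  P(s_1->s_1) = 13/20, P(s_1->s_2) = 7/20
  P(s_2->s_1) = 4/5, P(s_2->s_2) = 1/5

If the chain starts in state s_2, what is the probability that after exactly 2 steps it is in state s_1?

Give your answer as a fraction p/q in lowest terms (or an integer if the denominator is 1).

Answer: 17/25

Derivation:
Computing P^2 by repeated multiplication:
P^1 =
  s_1: [13/20, 7/20]
  s_2: [4/5, 1/5]
P^2 =
  s_1: [281/400, 119/400]
  s_2: [17/25, 8/25]

(P^2)[s_2 -> s_1] = 17/25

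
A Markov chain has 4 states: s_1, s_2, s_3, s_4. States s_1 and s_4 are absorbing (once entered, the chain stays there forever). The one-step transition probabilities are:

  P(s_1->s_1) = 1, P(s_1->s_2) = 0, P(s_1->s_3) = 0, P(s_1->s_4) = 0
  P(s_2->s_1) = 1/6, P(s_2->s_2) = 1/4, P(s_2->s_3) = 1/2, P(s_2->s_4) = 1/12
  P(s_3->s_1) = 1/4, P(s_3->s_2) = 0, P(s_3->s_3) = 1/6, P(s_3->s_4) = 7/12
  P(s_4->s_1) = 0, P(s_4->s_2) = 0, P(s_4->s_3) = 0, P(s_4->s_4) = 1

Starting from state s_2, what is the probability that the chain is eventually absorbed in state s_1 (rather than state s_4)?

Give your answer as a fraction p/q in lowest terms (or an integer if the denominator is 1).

Let a_i = P(absorbed in s_1 | start in state i).
Boundary conditions: a_s_1 = 1, a_s_4 = 0.
For each transient state i, a_i = sum_j P(i->j) * a_j:
  a_s_2 = 1/6*a_s_1 + 1/4*a_s_2 + 1/2*a_s_3 + 1/12*a_s_4
  a_s_3 = 1/4*a_s_1 + 0*a_s_2 + 1/6*a_s_3 + 7/12*a_s_4

Substituting a_s_1 = 1 and a_s_4 = 0, rearrange to (I - Q) a = r where r[i] = P(i -> s_1):
  [3/4, -1/2] . (a_s_2, a_s_3) = 1/6
  [0, 5/6] . (a_s_2, a_s_3) = 1/4

Solving yields:
  a_s_2 = 19/45
  a_s_3 = 3/10

Starting state is s_2, so the absorption probability is a_s_2 = 19/45.

Answer: 19/45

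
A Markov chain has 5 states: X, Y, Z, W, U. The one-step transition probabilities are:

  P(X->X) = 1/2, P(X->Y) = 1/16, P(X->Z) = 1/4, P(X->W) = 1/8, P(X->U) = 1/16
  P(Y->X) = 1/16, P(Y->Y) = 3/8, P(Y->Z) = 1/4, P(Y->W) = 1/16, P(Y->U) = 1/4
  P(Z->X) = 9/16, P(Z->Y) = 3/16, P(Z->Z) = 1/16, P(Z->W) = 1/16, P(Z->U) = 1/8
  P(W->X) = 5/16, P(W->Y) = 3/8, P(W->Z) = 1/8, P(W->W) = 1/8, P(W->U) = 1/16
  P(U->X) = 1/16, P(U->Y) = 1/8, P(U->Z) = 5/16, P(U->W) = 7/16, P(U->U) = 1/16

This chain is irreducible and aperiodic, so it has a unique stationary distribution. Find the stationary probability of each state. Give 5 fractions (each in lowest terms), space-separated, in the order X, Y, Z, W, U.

Answer: 18311/52183 10400/52183 10553/52183 7048/52183 5871/52183

Derivation:
The stationary distribution satisfies pi = pi * P, i.e.:
  pi_X = 1/2*pi_X + 1/16*pi_Y + 9/16*pi_Z + 5/16*pi_W + 1/16*pi_U
  pi_Y = 1/16*pi_X + 3/8*pi_Y + 3/16*pi_Z + 3/8*pi_W + 1/8*pi_U
  pi_Z = 1/4*pi_X + 1/4*pi_Y + 1/16*pi_Z + 1/8*pi_W + 5/16*pi_U
  pi_W = 1/8*pi_X + 1/16*pi_Y + 1/16*pi_Z + 1/8*pi_W + 7/16*pi_U
  pi_U = 1/16*pi_X + 1/4*pi_Y + 1/8*pi_Z + 1/16*pi_W + 1/16*pi_U
with normalization: pi_X + pi_Y + pi_Z + pi_W + pi_U = 1.

Using the first 4 balance equations plus normalization, the linear system A*pi = b is:
  [-1/2, 1/16, 9/16, 5/16, 1/16] . pi = 0
  [1/16, -5/8, 3/16, 3/8, 1/8] . pi = 0
  [1/4, 1/4, -15/16, 1/8, 5/16] . pi = 0
  [1/8, 1/16, 1/16, -7/8, 7/16] . pi = 0
  [1, 1, 1, 1, 1] . pi = 1

Solving yields:
  pi_X = 18311/52183
  pi_Y = 10400/52183
  pi_Z = 10553/52183
  pi_W = 7048/52183
  pi_U = 5871/52183

Verification (pi * P):
  18311/52183*1/2 + 10400/52183*1/16 + 10553/52183*9/16 + 7048/52183*5/16 + 5871/52183*1/16 = 18311/52183 = pi_X  (ok)
  18311/52183*1/16 + 10400/52183*3/8 + 10553/52183*3/16 + 7048/52183*3/8 + 5871/52183*1/8 = 10400/52183 = pi_Y  (ok)
  18311/52183*1/4 + 10400/52183*1/4 + 10553/52183*1/16 + 7048/52183*1/8 + 5871/52183*5/16 = 10553/52183 = pi_Z  (ok)
  18311/52183*1/8 + 10400/52183*1/16 + 10553/52183*1/16 + 7048/52183*1/8 + 5871/52183*7/16 = 7048/52183 = pi_W  (ok)
  18311/52183*1/16 + 10400/52183*1/4 + 10553/52183*1/8 + 7048/52183*1/16 + 5871/52183*1/16 = 5871/52183 = pi_U  (ok)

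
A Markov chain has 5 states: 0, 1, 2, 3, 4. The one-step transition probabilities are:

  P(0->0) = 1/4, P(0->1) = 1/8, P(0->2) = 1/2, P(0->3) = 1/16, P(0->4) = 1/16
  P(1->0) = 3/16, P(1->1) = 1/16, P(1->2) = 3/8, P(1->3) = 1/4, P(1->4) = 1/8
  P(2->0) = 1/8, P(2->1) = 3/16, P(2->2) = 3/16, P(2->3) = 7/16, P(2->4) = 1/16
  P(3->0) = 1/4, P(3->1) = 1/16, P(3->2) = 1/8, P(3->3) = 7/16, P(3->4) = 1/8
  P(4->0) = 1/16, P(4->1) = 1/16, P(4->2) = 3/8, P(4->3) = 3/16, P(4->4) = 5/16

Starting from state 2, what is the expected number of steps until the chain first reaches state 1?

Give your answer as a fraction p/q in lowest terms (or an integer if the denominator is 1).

Let h_i = expected steps to first reach 1 from state i.
Boundary: h_1 = 0.
First-step equations for the other states:
  h_0 = 1 + 1/4*h_0 + 1/8*h_1 + 1/2*h_2 + 1/16*h_3 + 1/16*h_4
  h_2 = 1 + 1/8*h_0 + 3/16*h_1 + 3/16*h_2 + 7/16*h_3 + 1/16*h_4
  h_3 = 1 + 1/4*h_0 + 1/16*h_1 + 1/8*h_2 + 7/16*h_3 + 1/8*h_4
  h_4 = 1 + 1/16*h_0 + 1/16*h_1 + 3/8*h_2 + 3/16*h_3 + 5/16*h_4

Substituting h_1 = 0 and rearranging gives the linear system (I - Q) h = 1:
  [3/4, -1/2, -1/16, -1/16] . (h_0, h_2, h_3, h_4) = 1
  [-1/8, 13/16, -7/16, -1/16] . (h_0, h_2, h_3, h_4) = 1
  [-1/4, -1/8, 9/16, -1/8] . (h_0, h_2, h_3, h_4) = 1
  [-1/16, -3/8, -3/16, 11/16] . (h_0, h_2, h_3, h_4) = 1

Solving yields:
  h_0 = 46752/5509
  h_2 = 46112/5509
  h_3 = 7472/787
  h_4 = 51680/5509

Starting state is 2, so the expected hitting time is h_2 = 46112/5509.

Answer: 46112/5509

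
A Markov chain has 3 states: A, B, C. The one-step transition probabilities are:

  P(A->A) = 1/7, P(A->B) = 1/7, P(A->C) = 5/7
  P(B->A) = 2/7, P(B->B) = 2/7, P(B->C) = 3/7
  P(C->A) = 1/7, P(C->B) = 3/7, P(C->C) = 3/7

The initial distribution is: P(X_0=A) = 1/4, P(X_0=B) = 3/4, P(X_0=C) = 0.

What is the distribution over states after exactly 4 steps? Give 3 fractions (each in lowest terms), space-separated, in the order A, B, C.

Propagating the distribution step by step (d_{t+1} = d_t * P):
d_0 = (A=1/4, B=3/4, C=0)
  d_1[A] = 1/4*1/7 + 3/4*2/7 + 0*1/7 = 1/4
  d_1[B] = 1/4*1/7 + 3/4*2/7 + 0*3/7 = 1/4
  d_1[C] = 1/4*5/7 + 3/4*3/7 + 0*3/7 = 1/2
d_1 = (A=1/4, B=1/4, C=1/2)
  d_2[A] = 1/4*1/7 + 1/4*2/7 + 1/2*1/7 = 5/28
  d_2[B] = 1/4*1/7 + 1/4*2/7 + 1/2*3/7 = 9/28
  d_2[C] = 1/4*5/7 + 1/4*3/7 + 1/2*3/7 = 1/2
d_2 = (A=5/28, B=9/28, C=1/2)
  d_3[A] = 5/28*1/7 + 9/28*2/7 + 1/2*1/7 = 37/196
  d_3[B] = 5/28*1/7 + 9/28*2/7 + 1/2*3/7 = 65/196
  d_3[C] = 5/28*5/7 + 9/28*3/7 + 1/2*3/7 = 47/98
d_3 = (A=37/196, B=65/196, C=47/98)
  d_4[A] = 37/196*1/7 + 65/196*2/7 + 47/98*1/7 = 261/1372
  d_4[B] = 37/196*1/7 + 65/196*2/7 + 47/98*3/7 = 449/1372
  d_4[C] = 37/196*5/7 + 65/196*3/7 + 47/98*3/7 = 331/686
d_4 = (A=261/1372, B=449/1372, C=331/686)

Answer: 261/1372 449/1372 331/686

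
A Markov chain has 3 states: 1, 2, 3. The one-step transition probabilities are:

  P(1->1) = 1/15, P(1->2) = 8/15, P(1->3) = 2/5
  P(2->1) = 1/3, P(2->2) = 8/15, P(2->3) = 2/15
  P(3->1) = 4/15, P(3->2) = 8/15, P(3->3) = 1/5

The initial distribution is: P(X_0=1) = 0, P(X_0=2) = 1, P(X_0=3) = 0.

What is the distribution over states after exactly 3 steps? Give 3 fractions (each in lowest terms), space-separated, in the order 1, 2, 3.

Propagating the distribution step by step (d_{t+1} = d_t * P):
d_0 = (1=0, 2=1, 3=0)
  d_1[1] = 0*1/15 + 1*1/3 + 0*4/15 = 1/3
  d_1[2] = 0*8/15 + 1*8/15 + 0*8/15 = 8/15
  d_1[3] = 0*2/5 + 1*2/15 + 0*1/5 = 2/15
d_1 = (1=1/3, 2=8/15, 3=2/15)
  d_2[1] = 1/3*1/15 + 8/15*1/3 + 2/15*4/15 = 53/225
  d_2[2] = 1/3*8/15 + 8/15*8/15 + 2/15*8/15 = 8/15
  d_2[3] = 1/3*2/5 + 8/15*2/15 + 2/15*1/5 = 52/225
d_2 = (1=53/225, 2=8/15, 3=52/225)
  d_3[1] = 53/225*1/15 + 8/15*1/3 + 52/225*4/15 = 287/1125
  d_3[2] = 53/225*8/15 + 8/15*8/15 + 52/225*8/15 = 8/15
  d_3[3] = 53/225*2/5 + 8/15*2/15 + 52/225*1/5 = 238/1125
d_3 = (1=287/1125, 2=8/15, 3=238/1125)

Answer: 287/1125 8/15 238/1125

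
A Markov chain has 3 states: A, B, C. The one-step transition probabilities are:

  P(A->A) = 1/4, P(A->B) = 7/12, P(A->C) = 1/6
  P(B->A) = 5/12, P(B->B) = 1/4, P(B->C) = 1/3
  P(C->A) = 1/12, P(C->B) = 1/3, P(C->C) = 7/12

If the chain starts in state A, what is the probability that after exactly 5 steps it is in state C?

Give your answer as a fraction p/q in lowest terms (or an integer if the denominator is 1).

Answer: 8017/20736

Derivation:
Computing P^5 by repeated multiplication:
P^1 =
  A: [1/4, 7/12, 1/6]
  B: [5/12, 1/4, 1/3]
  C: [1/12, 1/3, 7/12]
P^2 =
  A: [23/72, 25/72, 1/3]
  B: [17/72, 5/12, 25/72]
  C: [5/24, 47/144, 67/144]
P^3 =
  A: [109/432, 83/216, 157/432]
  B: [113/432, 103/288, 329/864]
  C: [49/216, 619/1728, 239/576]
P^4 =
  A: [73/288, 1889/5184, 1981/5184]
  B: [319/1296, 425/1152, 3991/10368]
  C: [1247/5184, 7469/20736, 8279/20736]
P^5 =
  A: [1921/7776, 22789/62208, 8017/20736]
  B: [7693/31104, 15101/41472, 48341/124416]
  C: [187/768, 90439/248832, 97805/248832]

(P^5)[A -> C] = 8017/20736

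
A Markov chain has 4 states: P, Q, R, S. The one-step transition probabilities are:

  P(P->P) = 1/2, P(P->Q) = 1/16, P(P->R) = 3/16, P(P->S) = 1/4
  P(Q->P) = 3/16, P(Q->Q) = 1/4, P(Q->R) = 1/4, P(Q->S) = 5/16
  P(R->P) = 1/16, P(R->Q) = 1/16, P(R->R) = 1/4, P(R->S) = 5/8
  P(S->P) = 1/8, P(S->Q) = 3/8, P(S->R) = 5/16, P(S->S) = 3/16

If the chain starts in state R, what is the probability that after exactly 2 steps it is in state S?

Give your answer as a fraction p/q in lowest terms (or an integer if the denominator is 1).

Computing P^2 by repeated multiplication:
P^1 =
  P: [1/2, 1/16, 3/16, 1/4]
  Q: [3/16, 1/4, 1/4, 5/16]
  R: [1/16, 1/16, 1/4, 5/8]
  S: [1/8, 3/8, 5/16, 3/16]
P^2 =
  P: [39/128, 39/256, 15/64, 79/256]
  Q: [25/128, 53/256, 33/128, 87/256]
  R: [35/256, 69/256, 73/256, 79/256]
  S: [45/256, 49/256, 65/256, 97/256]

(P^2)[R -> S] = 79/256

Answer: 79/256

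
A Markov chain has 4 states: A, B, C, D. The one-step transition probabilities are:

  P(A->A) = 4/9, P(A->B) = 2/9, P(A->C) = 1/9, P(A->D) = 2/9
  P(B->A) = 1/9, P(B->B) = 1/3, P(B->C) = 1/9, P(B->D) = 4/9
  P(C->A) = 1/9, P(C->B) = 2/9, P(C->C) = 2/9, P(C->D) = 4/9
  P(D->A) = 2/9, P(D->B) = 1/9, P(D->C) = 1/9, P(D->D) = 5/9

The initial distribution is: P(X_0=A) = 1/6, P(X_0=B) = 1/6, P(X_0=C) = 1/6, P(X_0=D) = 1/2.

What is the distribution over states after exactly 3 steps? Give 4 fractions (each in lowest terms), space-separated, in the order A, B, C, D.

Propagating the distribution step by step (d_{t+1} = d_t * P):
d_0 = (A=1/6, B=1/6, C=1/6, D=1/2)
  d_1[A] = 1/6*4/9 + 1/6*1/9 + 1/6*1/9 + 1/2*2/9 = 2/9
  d_1[B] = 1/6*2/9 + 1/6*1/3 + 1/6*2/9 + 1/2*1/9 = 5/27
  d_1[C] = 1/6*1/9 + 1/6*1/9 + 1/6*2/9 + 1/2*1/9 = 7/54
  d_1[D] = 1/6*2/9 + 1/6*4/9 + 1/6*4/9 + 1/2*5/9 = 25/54
d_1 = (A=2/9, B=5/27, C=7/54, D=25/54)
  d_2[A] = 2/9*4/9 + 5/27*1/9 + 7/54*1/9 + 25/54*2/9 = 115/486
  d_2[B] = 2/9*2/9 + 5/27*1/3 + 7/54*2/9 + 25/54*1/9 = 31/162
  d_2[C] = 2/9*1/9 + 5/27*1/9 + 7/54*2/9 + 25/54*1/9 = 61/486
  d_2[D] = 2/9*2/9 + 5/27*4/9 + 7/54*4/9 + 25/54*5/9 = 217/486
d_2 = (A=115/486, B=31/162, C=61/486, D=217/486)
  d_3[A] = 115/486*4/9 + 31/162*1/9 + 61/486*1/9 + 217/486*2/9 = 524/2187
  d_3[B] = 115/486*2/9 + 31/162*1/3 + 61/486*2/9 + 217/486*1/9 = 424/2187
  d_3[C] = 115/486*1/9 + 31/162*1/9 + 61/486*2/9 + 217/486*1/9 = 547/4374
  d_3[D] = 115/486*2/9 + 31/162*4/9 + 61/486*4/9 + 217/486*5/9 = 1931/4374
d_3 = (A=524/2187, B=424/2187, C=547/4374, D=1931/4374)

Answer: 524/2187 424/2187 547/4374 1931/4374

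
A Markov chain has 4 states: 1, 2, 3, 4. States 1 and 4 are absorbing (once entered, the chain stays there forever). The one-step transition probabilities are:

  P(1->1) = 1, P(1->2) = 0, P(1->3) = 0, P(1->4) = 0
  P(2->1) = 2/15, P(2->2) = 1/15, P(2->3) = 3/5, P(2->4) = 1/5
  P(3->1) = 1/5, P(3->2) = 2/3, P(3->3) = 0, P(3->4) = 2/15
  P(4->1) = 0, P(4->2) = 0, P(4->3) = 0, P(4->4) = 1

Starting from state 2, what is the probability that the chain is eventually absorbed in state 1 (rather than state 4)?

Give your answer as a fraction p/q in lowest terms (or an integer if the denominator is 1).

Let a_i = P(absorbed in 1 | start in state i).
Boundary conditions: a_1 = 1, a_4 = 0.
For each transient state i, a_i = sum_j P(i->j) * a_j:
  a_2 = 2/15*a_1 + 1/15*a_2 + 3/5*a_3 + 1/5*a_4
  a_3 = 1/5*a_1 + 2/3*a_2 + 0*a_3 + 2/15*a_4

Substituting a_1 = 1 and a_4 = 0, rearrange to (I - Q) a = r where r[i] = P(i -> 1):
  [14/15, -3/5] . (a_2, a_3) = 2/15
  [-2/3, 1] . (a_2, a_3) = 1/5

Solving yields:
  a_2 = 19/40
  a_3 = 31/60

Starting state is 2, so the absorption probability is a_2 = 19/40.

Answer: 19/40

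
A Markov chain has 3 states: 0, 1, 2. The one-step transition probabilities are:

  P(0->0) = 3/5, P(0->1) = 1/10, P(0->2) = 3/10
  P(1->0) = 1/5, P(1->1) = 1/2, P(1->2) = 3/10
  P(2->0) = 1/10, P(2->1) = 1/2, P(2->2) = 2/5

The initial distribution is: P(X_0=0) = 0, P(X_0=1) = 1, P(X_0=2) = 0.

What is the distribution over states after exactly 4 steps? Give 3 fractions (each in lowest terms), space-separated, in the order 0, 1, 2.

Propagating the distribution step by step (d_{t+1} = d_t * P):
d_0 = (0=0, 1=1, 2=0)
  d_1[0] = 0*3/5 + 1*1/5 + 0*1/10 = 1/5
  d_1[1] = 0*1/10 + 1*1/2 + 0*1/2 = 1/2
  d_1[2] = 0*3/10 + 1*3/10 + 0*2/5 = 3/10
d_1 = (0=1/5, 1=1/2, 2=3/10)
  d_2[0] = 1/5*3/5 + 1/2*1/5 + 3/10*1/10 = 1/4
  d_2[1] = 1/5*1/10 + 1/2*1/2 + 3/10*1/2 = 21/50
  d_2[2] = 1/5*3/10 + 1/2*3/10 + 3/10*2/5 = 33/100
d_2 = (0=1/4, 1=21/50, 2=33/100)
  d_3[0] = 1/4*3/5 + 21/50*1/5 + 33/100*1/10 = 267/1000
  d_3[1] = 1/4*1/10 + 21/50*1/2 + 33/100*1/2 = 2/5
  d_3[2] = 1/4*3/10 + 21/50*3/10 + 33/100*2/5 = 333/1000
d_3 = (0=267/1000, 1=2/5, 2=333/1000)
  d_4[0] = 267/1000*3/5 + 2/5*1/5 + 333/1000*1/10 = 547/2000
  d_4[1] = 267/1000*1/10 + 2/5*1/2 + 333/1000*1/2 = 983/2500
  d_4[2] = 267/1000*3/10 + 2/5*3/10 + 333/1000*2/5 = 3333/10000
d_4 = (0=547/2000, 1=983/2500, 2=3333/10000)

Answer: 547/2000 983/2500 3333/10000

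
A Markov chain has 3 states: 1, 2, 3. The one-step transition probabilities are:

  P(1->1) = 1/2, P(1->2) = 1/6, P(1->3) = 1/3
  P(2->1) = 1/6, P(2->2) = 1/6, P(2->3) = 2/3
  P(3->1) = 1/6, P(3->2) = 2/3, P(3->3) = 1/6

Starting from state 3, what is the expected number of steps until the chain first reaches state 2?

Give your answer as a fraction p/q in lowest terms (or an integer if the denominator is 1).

Answer: 24/13

Derivation:
Let h_i = expected steps to first reach 2 from state i.
Boundary: h_2 = 0.
First-step equations for the other states:
  h_1 = 1 + 1/2*h_1 + 1/6*h_2 + 1/3*h_3
  h_3 = 1 + 1/6*h_1 + 2/3*h_2 + 1/6*h_3

Substituting h_2 = 0 and rearranging gives the linear system (I - Q) h = 1:
  [1/2, -1/3] . (h_1, h_3) = 1
  [-1/6, 5/6] . (h_1, h_3) = 1

Solving yields:
  h_1 = 42/13
  h_3 = 24/13

Starting state is 3, so the expected hitting time is h_3 = 24/13.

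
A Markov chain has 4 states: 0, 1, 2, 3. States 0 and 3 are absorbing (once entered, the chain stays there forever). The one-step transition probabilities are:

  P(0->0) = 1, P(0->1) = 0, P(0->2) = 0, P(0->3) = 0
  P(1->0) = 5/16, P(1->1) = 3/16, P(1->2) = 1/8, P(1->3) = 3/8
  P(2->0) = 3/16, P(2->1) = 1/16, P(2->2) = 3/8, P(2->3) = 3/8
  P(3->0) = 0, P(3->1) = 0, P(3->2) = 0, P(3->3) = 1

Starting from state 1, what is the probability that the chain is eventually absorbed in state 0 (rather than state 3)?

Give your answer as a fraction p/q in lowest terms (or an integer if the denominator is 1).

Answer: 7/16

Derivation:
Let a_i = P(absorbed in 0 | start in state i).
Boundary conditions: a_0 = 1, a_3 = 0.
For each transient state i, a_i = sum_j P(i->j) * a_j:
  a_1 = 5/16*a_0 + 3/16*a_1 + 1/8*a_2 + 3/8*a_3
  a_2 = 3/16*a_0 + 1/16*a_1 + 3/8*a_2 + 3/8*a_3

Substituting a_0 = 1 and a_3 = 0, rearrange to (I - Q) a = r where r[i] = P(i -> 0):
  [13/16, -1/8] . (a_1, a_2) = 5/16
  [-1/16, 5/8] . (a_1, a_2) = 3/16

Solving yields:
  a_1 = 7/16
  a_2 = 11/32

Starting state is 1, so the absorption probability is a_1 = 7/16.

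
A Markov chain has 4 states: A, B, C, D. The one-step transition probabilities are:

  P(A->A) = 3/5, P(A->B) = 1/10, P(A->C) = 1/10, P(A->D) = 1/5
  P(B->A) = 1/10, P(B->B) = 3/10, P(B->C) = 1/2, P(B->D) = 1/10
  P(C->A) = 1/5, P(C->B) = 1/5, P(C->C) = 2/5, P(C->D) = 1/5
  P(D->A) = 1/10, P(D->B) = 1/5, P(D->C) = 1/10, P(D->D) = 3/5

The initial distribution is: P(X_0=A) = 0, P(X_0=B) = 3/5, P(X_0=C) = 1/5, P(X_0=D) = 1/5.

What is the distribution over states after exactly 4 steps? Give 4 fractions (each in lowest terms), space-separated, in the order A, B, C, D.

Propagating the distribution step by step (d_{t+1} = d_t * P):
d_0 = (A=0, B=3/5, C=1/5, D=1/5)
  d_1[A] = 0*3/5 + 3/5*1/10 + 1/5*1/5 + 1/5*1/10 = 3/25
  d_1[B] = 0*1/10 + 3/5*3/10 + 1/5*1/5 + 1/5*1/5 = 13/50
  d_1[C] = 0*1/10 + 3/5*1/2 + 1/5*2/5 + 1/5*1/10 = 2/5
  d_1[D] = 0*1/5 + 3/5*1/10 + 1/5*1/5 + 1/5*3/5 = 11/50
d_1 = (A=3/25, B=13/50, C=2/5, D=11/50)
  d_2[A] = 3/25*3/5 + 13/50*1/10 + 2/5*1/5 + 11/50*1/10 = 1/5
  d_2[B] = 3/25*1/10 + 13/50*3/10 + 2/5*1/5 + 11/50*1/5 = 107/500
  d_2[C] = 3/25*1/10 + 13/50*1/2 + 2/5*2/5 + 11/50*1/10 = 81/250
  d_2[D] = 3/25*1/5 + 13/50*1/10 + 2/5*1/5 + 11/50*3/5 = 131/500
d_2 = (A=1/5, B=107/500, C=81/250, D=131/500)
  d_3[A] = 1/5*3/5 + 107/500*1/10 + 81/250*1/5 + 131/500*1/10 = 581/2500
  d_3[B] = 1/5*1/10 + 107/500*3/10 + 81/250*1/5 + 131/500*1/5 = 1007/5000
  d_3[C] = 1/5*1/10 + 107/500*1/2 + 81/250*2/5 + 131/500*1/10 = 707/2500
  d_3[D] = 1/5*1/5 + 107/500*1/10 + 81/250*1/5 + 131/500*3/5 = 1417/5000
d_3 = (A=581/2500, B=1007/5000, C=707/2500, D=1417/5000)
  d_4[A] = 581/2500*3/5 + 1007/5000*1/10 + 707/2500*1/5 + 1417/5000*1/10 = 764/3125
  d_4[B] = 581/2500*1/10 + 1007/5000*3/10 + 707/2500*1/5 + 1417/5000*1/5 = 1969/10000
  d_4[C] = 581/2500*1/10 + 1007/5000*1/2 + 707/2500*2/5 + 1417/5000*1/10 = 1327/5000
  d_4[D] = 581/2500*1/5 + 1007/5000*1/10 + 707/2500*1/5 + 1417/5000*3/5 = 14661/50000
d_4 = (A=764/3125, B=1969/10000, C=1327/5000, D=14661/50000)

Answer: 764/3125 1969/10000 1327/5000 14661/50000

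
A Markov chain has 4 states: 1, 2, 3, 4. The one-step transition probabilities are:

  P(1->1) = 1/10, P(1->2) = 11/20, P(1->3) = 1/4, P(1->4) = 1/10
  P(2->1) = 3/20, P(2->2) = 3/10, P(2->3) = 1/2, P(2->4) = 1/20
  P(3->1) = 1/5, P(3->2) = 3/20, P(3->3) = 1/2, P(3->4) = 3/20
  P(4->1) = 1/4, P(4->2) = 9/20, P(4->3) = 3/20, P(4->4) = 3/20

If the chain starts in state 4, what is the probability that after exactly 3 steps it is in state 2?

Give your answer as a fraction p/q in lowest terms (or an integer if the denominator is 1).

Answer: 2369/8000

Derivation:
Computing P^3 by repeated multiplication:
P^1 =
  1: [1/10, 11/20, 1/4, 1/10]
  2: [3/20, 3/10, 1/2, 1/20]
  3: [1/5, 3/20, 1/2, 3/20]
  4: [1/4, 9/20, 3/20, 3/20]
P^2 =
  1: [67/400, 121/400, 11/25, 9/100]
  2: [69/400, 27/100, 89/200, 9/80]
  3: [9/50, 119/400, 159/400, 1/8]
  4: [4/25, 29/80, 77/200, 37/400]
P^3 =
  1: [1381/8000, 463/1600, 3413/8000, 891/8000]
  2: [1399/8000, 1173/4000, 167/400, 183/1600]
  3: [1387/8000, 2433/8000, 329/800, 89/800]
  4: [341/2000, 2369/8000, 3421/8000, 423/4000]

(P^3)[4 -> 2] = 2369/8000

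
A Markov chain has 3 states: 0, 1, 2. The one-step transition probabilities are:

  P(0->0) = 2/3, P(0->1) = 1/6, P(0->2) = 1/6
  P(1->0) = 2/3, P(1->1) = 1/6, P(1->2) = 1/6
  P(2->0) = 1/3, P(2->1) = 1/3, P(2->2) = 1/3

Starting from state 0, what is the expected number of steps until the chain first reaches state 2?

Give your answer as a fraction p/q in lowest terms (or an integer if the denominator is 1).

Let h_i = expected steps to first reach 2 from state i.
Boundary: h_2 = 0.
First-step equations for the other states:
  h_0 = 1 + 2/3*h_0 + 1/6*h_1 + 1/6*h_2
  h_1 = 1 + 2/3*h_0 + 1/6*h_1 + 1/6*h_2

Substituting h_2 = 0 and rearranging gives the linear system (I - Q) h = 1:
  [1/3, -1/6] . (h_0, h_1) = 1
  [-2/3, 5/6] . (h_0, h_1) = 1

Solving yields:
  h_0 = 6
  h_1 = 6

Starting state is 0, so the expected hitting time is h_0 = 6.

Answer: 6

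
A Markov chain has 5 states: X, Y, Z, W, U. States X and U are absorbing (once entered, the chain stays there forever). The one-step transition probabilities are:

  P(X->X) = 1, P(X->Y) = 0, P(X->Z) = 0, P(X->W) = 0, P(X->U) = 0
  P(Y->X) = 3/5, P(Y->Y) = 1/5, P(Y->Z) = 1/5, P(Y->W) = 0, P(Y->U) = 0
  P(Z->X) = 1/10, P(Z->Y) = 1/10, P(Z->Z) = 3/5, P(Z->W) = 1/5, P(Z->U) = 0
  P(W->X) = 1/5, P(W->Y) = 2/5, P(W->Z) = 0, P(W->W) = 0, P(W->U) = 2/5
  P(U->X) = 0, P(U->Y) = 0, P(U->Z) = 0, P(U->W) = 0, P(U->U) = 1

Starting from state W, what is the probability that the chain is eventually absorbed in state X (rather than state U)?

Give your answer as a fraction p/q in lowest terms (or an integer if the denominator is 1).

Let a_i = P(absorbed in X | start in state i).
Boundary conditions: a_X = 1, a_U = 0.
For each transient state i, a_i = sum_j P(i->j) * a_j:
  a_Y = 3/5*a_X + 1/5*a_Y + 1/5*a_Z + 0*a_W + 0*a_U
  a_Z = 1/10*a_X + 1/10*a_Y + 3/5*a_Z + 1/5*a_W + 0*a_U
  a_W = 1/5*a_X + 2/5*a_Y + 0*a_Z + 0*a_W + 2/5*a_U

Substituting a_X = 1 and a_U = 0, rearrange to (I - Q) a = r where r[i] = P(i -> X):
  [4/5, -1/5, 0] . (a_Y, a_Z, a_W) = 3/5
  [-1/10, 2/5, -1/5] . (a_Y, a_Z, a_W) = 1/10
  [-2/5, 0, 1] . (a_Y, a_Z, a_W) = 1/5

Solving yields:
  a_Y = 67/71
  a_Z = 55/71
  a_W = 41/71

Starting state is W, so the absorption probability is a_W = 41/71.

Answer: 41/71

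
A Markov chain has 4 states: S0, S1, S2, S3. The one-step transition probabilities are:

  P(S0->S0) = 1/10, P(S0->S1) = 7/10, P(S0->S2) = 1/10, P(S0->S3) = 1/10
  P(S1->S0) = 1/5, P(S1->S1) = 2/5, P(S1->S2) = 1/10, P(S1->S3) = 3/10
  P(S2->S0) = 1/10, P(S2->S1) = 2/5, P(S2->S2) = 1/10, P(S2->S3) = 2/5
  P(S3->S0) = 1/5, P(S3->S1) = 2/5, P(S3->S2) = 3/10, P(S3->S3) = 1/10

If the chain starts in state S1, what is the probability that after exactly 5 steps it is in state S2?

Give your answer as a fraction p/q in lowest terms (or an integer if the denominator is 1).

Answer: 458/3125

Derivation:
Computing P^5 by repeated multiplication:
P^1 =
  S0: [1/10, 7/10, 1/10, 1/10]
  S1: [1/5, 2/5, 1/10, 3/10]
  S2: [1/10, 2/5, 1/10, 2/5]
  S3: [1/5, 2/5, 3/10, 1/10]
P^2 =
  S0: [9/50, 43/100, 3/25, 27/100]
  S1: [17/100, 23/50, 4/25, 21/100]
  S2: [9/50, 43/100, 9/50, 21/100]
  S3: [3/20, 23/50, 3/25, 27/100]
P^3 =
  S0: [17/100, 227/500, 77/500, 111/500]
  S1: [167/1000, 451/1000, 71/500, 6/25]
  S2: [41/250, 227/500, 71/500, 6/25]
  S3: [173/1000, 89/200, 77/500, 57/250]
P^4 =
  S0: [419/2500, 451/1000, 361/2500, 237/1000]
  S1: [1691/10000, 4501/10000, 37/250, 291/1250]
  S2: [847/5000, 1123/2500, 37/250, 1167/5000]
  S3: [1673/10000, 4519/10000, 91/625, 147/625]
P^5 =
  S0: [211/1250, 11257/25000, 737/5000, 2919/12500]
  S1: [16829/100000, 45073/100000, 458/3125, 11721/50000]
  S2: [8413/50000, 22541/50000, 3667/25000, 732/3125]
  S3: [16871/100000, 45019/100000, 919/6250, 11703/50000]

(P^5)[S1 -> S2] = 458/3125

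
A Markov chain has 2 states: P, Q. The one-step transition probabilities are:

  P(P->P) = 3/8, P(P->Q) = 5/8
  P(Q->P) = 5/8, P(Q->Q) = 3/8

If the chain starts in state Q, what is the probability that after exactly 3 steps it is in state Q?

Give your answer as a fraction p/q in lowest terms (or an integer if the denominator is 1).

Answer: 63/128

Derivation:
Computing P^3 by repeated multiplication:
P^1 =
  P: [3/8, 5/8]
  Q: [5/8, 3/8]
P^2 =
  P: [17/32, 15/32]
  Q: [15/32, 17/32]
P^3 =
  P: [63/128, 65/128]
  Q: [65/128, 63/128]

(P^3)[Q -> Q] = 63/128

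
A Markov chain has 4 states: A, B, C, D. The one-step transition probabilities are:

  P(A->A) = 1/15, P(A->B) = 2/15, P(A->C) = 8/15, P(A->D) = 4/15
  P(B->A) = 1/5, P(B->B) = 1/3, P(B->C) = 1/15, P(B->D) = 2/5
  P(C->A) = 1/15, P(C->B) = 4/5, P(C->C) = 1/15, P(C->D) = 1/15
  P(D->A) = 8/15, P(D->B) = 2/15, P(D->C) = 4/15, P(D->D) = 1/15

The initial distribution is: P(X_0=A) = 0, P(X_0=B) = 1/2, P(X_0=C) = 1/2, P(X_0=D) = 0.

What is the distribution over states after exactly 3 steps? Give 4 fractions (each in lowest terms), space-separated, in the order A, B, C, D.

Propagating the distribution step by step (d_{t+1} = d_t * P):
d_0 = (A=0, B=1/2, C=1/2, D=0)
  d_1[A] = 0*1/15 + 1/2*1/5 + 1/2*1/15 + 0*8/15 = 2/15
  d_1[B] = 0*2/15 + 1/2*1/3 + 1/2*4/5 + 0*2/15 = 17/30
  d_1[C] = 0*8/15 + 1/2*1/15 + 1/2*1/15 + 0*4/15 = 1/15
  d_1[D] = 0*4/15 + 1/2*2/5 + 1/2*1/15 + 0*1/15 = 7/30
d_1 = (A=2/15, B=17/30, C=1/15, D=7/30)
  d_2[A] = 2/15*1/15 + 17/30*1/5 + 1/15*1/15 + 7/30*8/15 = 113/450
  d_2[B] = 2/15*2/15 + 17/30*1/3 + 1/15*4/5 + 7/30*2/15 = 131/450
  d_2[C] = 2/15*8/15 + 17/30*1/15 + 1/15*1/15 + 7/30*4/15 = 79/450
  d_2[D] = 2/15*4/15 + 17/30*2/5 + 1/15*1/15 + 7/30*1/15 = 127/450
d_2 = (A=113/450, B=131/450, C=79/450, D=127/450)
  d_3[A] = 113/450*1/15 + 131/450*1/5 + 79/450*1/15 + 127/450*8/15 = 1601/6750
  d_3[B] = 113/450*2/15 + 131/450*1/3 + 79/450*4/5 + 127/450*2/15 = 2083/6750
  d_3[C] = 113/450*8/15 + 131/450*1/15 + 79/450*1/15 + 127/450*4/15 = 811/3375
  d_3[D] = 113/450*4/15 + 131/450*2/5 + 79/450*1/15 + 127/450*1/15 = 722/3375
d_3 = (A=1601/6750, B=2083/6750, C=811/3375, D=722/3375)

Answer: 1601/6750 2083/6750 811/3375 722/3375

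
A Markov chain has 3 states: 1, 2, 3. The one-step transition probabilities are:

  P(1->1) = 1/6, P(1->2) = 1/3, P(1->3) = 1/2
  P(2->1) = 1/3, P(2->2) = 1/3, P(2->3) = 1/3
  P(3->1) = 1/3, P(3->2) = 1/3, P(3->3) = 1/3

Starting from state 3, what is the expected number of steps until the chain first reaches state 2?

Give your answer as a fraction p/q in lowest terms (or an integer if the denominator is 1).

Let h_i = expected steps to first reach 2 from state i.
Boundary: h_2 = 0.
First-step equations for the other states:
  h_1 = 1 + 1/6*h_1 + 1/3*h_2 + 1/2*h_3
  h_3 = 1 + 1/3*h_1 + 1/3*h_2 + 1/3*h_3

Substituting h_2 = 0 and rearranging gives the linear system (I - Q) h = 1:
  [5/6, -1/2] . (h_1, h_3) = 1
  [-1/3, 2/3] . (h_1, h_3) = 1

Solving yields:
  h_1 = 3
  h_3 = 3

Starting state is 3, so the expected hitting time is h_3 = 3.

Answer: 3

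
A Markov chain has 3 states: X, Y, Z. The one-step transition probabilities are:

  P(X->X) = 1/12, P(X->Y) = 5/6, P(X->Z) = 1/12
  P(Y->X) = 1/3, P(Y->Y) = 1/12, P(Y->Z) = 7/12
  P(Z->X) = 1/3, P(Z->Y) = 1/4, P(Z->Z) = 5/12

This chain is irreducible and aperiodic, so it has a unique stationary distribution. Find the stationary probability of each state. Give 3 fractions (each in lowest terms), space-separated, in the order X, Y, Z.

The stationary distribution satisfies pi = pi * P, i.e.:
  pi_X = 1/12*pi_X + 1/3*pi_Y + 1/3*pi_Z
  pi_Y = 5/6*pi_X + 1/12*pi_Y + 1/4*pi_Z
  pi_Z = 1/12*pi_X + 7/12*pi_Y + 5/12*pi_Z
with normalization: pi_X + pi_Y + pi_Z = 1.

Using the first 2 balance equations plus normalization, the linear system A*pi = b is:
  [-11/12, 1/3, 1/3] . pi = 0
  [5/6, -11/12, 1/4] . pi = 0
  [1, 1, 1] . pi = 1

Solving yields:
  pi_X = 4/15
  pi_Y = 73/210
  pi_Z = 27/70

Verification (pi * P):
  4/15*1/12 + 73/210*1/3 + 27/70*1/3 = 4/15 = pi_X  (ok)
  4/15*5/6 + 73/210*1/12 + 27/70*1/4 = 73/210 = pi_Y  (ok)
  4/15*1/12 + 73/210*7/12 + 27/70*5/12 = 27/70 = pi_Z  (ok)

Answer: 4/15 73/210 27/70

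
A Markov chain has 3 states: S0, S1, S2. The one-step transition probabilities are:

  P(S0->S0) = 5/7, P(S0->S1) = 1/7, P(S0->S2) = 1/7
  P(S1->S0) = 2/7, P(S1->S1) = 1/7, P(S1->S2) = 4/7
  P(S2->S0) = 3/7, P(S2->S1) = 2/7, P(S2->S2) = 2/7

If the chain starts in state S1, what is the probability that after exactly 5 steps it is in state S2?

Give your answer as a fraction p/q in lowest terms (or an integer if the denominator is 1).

Computing P^5 by repeated multiplication:
P^1 =
  S0: [5/7, 1/7, 1/7]
  S1: [2/7, 1/7, 4/7]
  S2: [3/7, 2/7, 2/7]
P^2 =
  S0: [30/49, 8/49, 11/49]
  S1: [24/49, 11/49, 2/7]
  S2: [25/49, 9/49, 15/49]
P^3 =
  S0: [199/343, 60/343, 12/49]
  S1: [184/343, 9/49, 96/343]
  S2: [188/343, 64/343, 13/49]
P^4 =
  S0: [1367/2401, 61/343, 607/2401]
  S1: [1334/2401, 439/2401, 628/2401]
  S2: [1341/2401, 62/343, 626/2401]
P^5 =
  S0: [9510/16807, 3008/16807, 4289/16807]
  S1: [9432/16807, 3029/16807, 4346/16807]
  S2: [9451/16807, 3027/16807, 4329/16807]

(P^5)[S1 -> S2] = 4346/16807

Answer: 4346/16807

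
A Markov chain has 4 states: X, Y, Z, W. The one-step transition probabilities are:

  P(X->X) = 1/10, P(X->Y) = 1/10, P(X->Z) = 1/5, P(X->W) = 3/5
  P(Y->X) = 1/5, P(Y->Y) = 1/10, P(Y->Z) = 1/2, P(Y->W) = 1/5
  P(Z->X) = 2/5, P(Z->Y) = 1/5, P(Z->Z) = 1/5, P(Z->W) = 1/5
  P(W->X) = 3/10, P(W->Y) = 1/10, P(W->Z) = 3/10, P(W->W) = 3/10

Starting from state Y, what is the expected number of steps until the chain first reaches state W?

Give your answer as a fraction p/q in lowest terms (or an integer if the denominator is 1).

Let h_i = expected steps to first reach W from state i.
Boundary: h_W = 0.
First-step equations for the other states:
  h_X = 1 + 1/10*h_X + 1/10*h_Y + 1/5*h_Z + 3/5*h_W
  h_Y = 1 + 1/5*h_X + 1/10*h_Y + 1/2*h_Z + 1/5*h_W
  h_Z = 1 + 2/5*h_X + 1/5*h_Y + 1/5*h_Z + 1/5*h_W

Substituting h_W = 0 and rearranging gives the linear system (I - Q) h = 1:
  [9/10, -1/10, -1/5] . (h_X, h_Y, h_Z) = 1
  [-1/5, 9/10, -1/2] . (h_X, h_Y, h_Z) = 1
  [-2/5, -1/5, 4/5] . (h_X, h_Y, h_Z) = 1

Solving yields:
  h_X = 485/221
  h_Y = 745/221
  h_Z = 705/221

Starting state is Y, so the expected hitting time is h_Y = 745/221.

Answer: 745/221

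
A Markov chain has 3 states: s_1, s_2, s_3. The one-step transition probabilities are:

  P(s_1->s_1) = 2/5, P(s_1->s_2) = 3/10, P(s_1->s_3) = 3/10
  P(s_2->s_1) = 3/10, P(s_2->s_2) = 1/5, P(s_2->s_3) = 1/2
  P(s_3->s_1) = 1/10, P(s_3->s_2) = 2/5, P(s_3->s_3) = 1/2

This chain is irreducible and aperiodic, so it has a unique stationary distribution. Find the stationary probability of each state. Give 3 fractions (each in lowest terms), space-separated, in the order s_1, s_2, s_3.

Answer: 10/43 27/86 39/86

Derivation:
The stationary distribution satisfies pi = pi * P, i.e.:
  pi_s_1 = 2/5*pi_s_1 + 3/10*pi_s_2 + 1/10*pi_s_3
  pi_s_2 = 3/10*pi_s_1 + 1/5*pi_s_2 + 2/5*pi_s_3
  pi_s_3 = 3/10*pi_s_1 + 1/2*pi_s_2 + 1/2*pi_s_3
with normalization: pi_s_1 + pi_s_2 + pi_s_3 = 1.

Using the first 2 balance equations plus normalization, the linear system A*pi = b is:
  [-3/5, 3/10, 1/10] . pi = 0
  [3/10, -4/5, 2/5] . pi = 0
  [1, 1, 1] . pi = 1

Solving yields:
  pi_s_1 = 10/43
  pi_s_2 = 27/86
  pi_s_3 = 39/86

Verification (pi * P):
  10/43*2/5 + 27/86*3/10 + 39/86*1/10 = 10/43 = pi_s_1  (ok)
  10/43*3/10 + 27/86*1/5 + 39/86*2/5 = 27/86 = pi_s_2  (ok)
  10/43*3/10 + 27/86*1/2 + 39/86*1/2 = 39/86 = pi_s_3  (ok)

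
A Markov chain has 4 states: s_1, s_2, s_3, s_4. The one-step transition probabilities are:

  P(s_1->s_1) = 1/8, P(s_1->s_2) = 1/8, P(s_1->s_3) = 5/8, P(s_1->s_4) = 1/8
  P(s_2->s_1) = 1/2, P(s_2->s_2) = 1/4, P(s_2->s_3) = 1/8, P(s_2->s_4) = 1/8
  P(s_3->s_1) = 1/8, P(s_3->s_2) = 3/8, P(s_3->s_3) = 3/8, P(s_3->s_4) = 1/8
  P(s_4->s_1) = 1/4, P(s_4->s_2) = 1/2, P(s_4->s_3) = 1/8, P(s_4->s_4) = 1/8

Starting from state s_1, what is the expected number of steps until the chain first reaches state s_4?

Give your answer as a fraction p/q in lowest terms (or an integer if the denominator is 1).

Answer: 8

Derivation:
Let h_i = expected steps to first reach s_4 from state i.
Boundary: h_s_4 = 0.
First-step equations for the other states:
  h_s_1 = 1 + 1/8*h_s_1 + 1/8*h_s_2 + 5/8*h_s_3 + 1/8*h_s_4
  h_s_2 = 1 + 1/2*h_s_1 + 1/4*h_s_2 + 1/8*h_s_3 + 1/8*h_s_4
  h_s_3 = 1 + 1/8*h_s_1 + 3/8*h_s_2 + 3/8*h_s_3 + 1/8*h_s_4

Substituting h_s_4 = 0 and rearranging gives the linear system (I - Q) h = 1:
  [7/8, -1/8, -5/8] . (h_s_1, h_s_2, h_s_3) = 1
  [-1/2, 3/4, -1/8] . (h_s_1, h_s_2, h_s_3) = 1
  [-1/8, -3/8, 5/8] . (h_s_1, h_s_2, h_s_3) = 1

Solving yields:
  h_s_1 = 8
  h_s_2 = 8
  h_s_3 = 8

Starting state is s_1, so the expected hitting time is h_s_1 = 8.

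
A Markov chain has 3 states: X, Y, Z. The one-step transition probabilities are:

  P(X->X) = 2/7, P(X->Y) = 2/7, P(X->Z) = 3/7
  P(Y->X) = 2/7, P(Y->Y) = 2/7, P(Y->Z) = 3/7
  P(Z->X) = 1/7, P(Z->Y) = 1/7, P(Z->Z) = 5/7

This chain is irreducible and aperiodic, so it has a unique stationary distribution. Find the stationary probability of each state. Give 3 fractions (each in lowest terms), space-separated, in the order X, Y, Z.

The stationary distribution satisfies pi = pi * P, i.e.:
  pi_X = 2/7*pi_X + 2/7*pi_Y + 1/7*pi_Z
  pi_Y = 2/7*pi_X + 2/7*pi_Y + 1/7*pi_Z
  pi_Z = 3/7*pi_X + 3/7*pi_Y + 5/7*pi_Z
with normalization: pi_X + pi_Y + pi_Z = 1.

Using the first 2 balance equations plus normalization, the linear system A*pi = b is:
  [-5/7, 2/7, 1/7] . pi = 0
  [2/7, -5/7, 1/7] . pi = 0
  [1, 1, 1] . pi = 1

Solving yields:
  pi_X = 1/5
  pi_Y = 1/5
  pi_Z = 3/5

Verification (pi * P):
  1/5*2/7 + 1/5*2/7 + 3/5*1/7 = 1/5 = pi_X  (ok)
  1/5*2/7 + 1/5*2/7 + 3/5*1/7 = 1/5 = pi_Y  (ok)
  1/5*3/7 + 1/5*3/7 + 3/5*5/7 = 3/5 = pi_Z  (ok)

Answer: 1/5 1/5 3/5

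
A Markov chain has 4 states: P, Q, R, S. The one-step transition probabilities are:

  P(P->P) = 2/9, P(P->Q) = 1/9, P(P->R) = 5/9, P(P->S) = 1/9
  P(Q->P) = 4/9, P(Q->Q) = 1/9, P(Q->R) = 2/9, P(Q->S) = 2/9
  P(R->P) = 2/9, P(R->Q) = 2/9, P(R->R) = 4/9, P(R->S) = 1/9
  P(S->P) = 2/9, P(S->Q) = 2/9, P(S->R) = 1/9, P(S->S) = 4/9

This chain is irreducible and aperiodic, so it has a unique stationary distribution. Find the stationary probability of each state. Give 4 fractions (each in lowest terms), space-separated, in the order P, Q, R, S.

Answer: 6/23 4/23 17/46 9/46

Derivation:
The stationary distribution satisfies pi = pi * P, i.e.:
  pi_P = 2/9*pi_P + 4/9*pi_Q + 2/9*pi_R + 2/9*pi_S
  pi_Q = 1/9*pi_P + 1/9*pi_Q + 2/9*pi_R + 2/9*pi_S
  pi_R = 5/9*pi_P + 2/9*pi_Q + 4/9*pi_R + 1/9*pi_S
  pi_S = 1/9*pi_P + 2/9*pi_Q + 1/9*pi_R + 4/9*pi_S
with normalization: pi_P + pi_Q + pi_R + pi_S = 1.

Using the first 3 balance equations plus normalization, the linear system A*pi = b is:
  [-7/9, 4/9, 2/9, 2/9] . pi = 0
  [1/9, -8/9, 2/9, 2/9] . pi = 0
  [5/9, 2/9, -5/9, 1/9] . pi = 0
  [1, 1, 1, 1] . pi = 1

Solving yields:
  pi_P = 6/23
  pi_Q = 4/23
  pi_R = 17/46
  pi_S = 9/46

Verification (pi * P):
  6/23*2/9 + 4/23*4/9 + 17/46*2/9 + 9/46*2/9 = 6/23 = pi_P  (ok)
  6/23*1/9 + 4/23*1/9 + 17/46*2/9 + 9/46*2/9 = 4/23 = pi_Q  (ok)
  6/23*5/9 + 4/23*2/9 + 17/46*4/9 + 9/46*1/9 = 17/46 = pi_R  (ok)
  6/23*1/9 + 4/23*2/9 + 17/46*1/9 + 9/46*4/9 = 9/46 = pi_S  (ok)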